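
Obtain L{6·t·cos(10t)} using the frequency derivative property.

L{cos(10t)} = s/(s² + 100). Derivative: d/ds[s/(s² + 100)] = [(s² + 100) - s·2s]/(s² + 100)² = (100 - s²)/(s² + 100)². So L{t·cos(10t)} = -F'(s) = (s² - 100)/(s² + 100)². Then L{6·t·cos(10t)} = 6·(s² - 100)/(s² + 100)²

Final answer: 6·(s² - 100)/(s² + 100)²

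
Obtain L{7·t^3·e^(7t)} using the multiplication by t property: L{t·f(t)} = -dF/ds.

Using L{t^n·e^(at)} = n!/(s-a)^(n+1), L{t^3·e^(7t)} = 6/(s-7)^4, so L{7·t^3·e^(7t)} = 7·6/(s-7)^4 = 42/(s-7)^4

Final answer: 42/(s-7)^4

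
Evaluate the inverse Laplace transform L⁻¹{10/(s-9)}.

L⁻¹{1/(s-a)} = e^(at), so L⁻¹{1/(s-9)} = e^(9t), and L⁻¹{10/(s-9)} = 10·e^(9t)

Final answer: 10·e^(9t)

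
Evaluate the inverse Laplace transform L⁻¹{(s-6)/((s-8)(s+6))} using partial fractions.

Using partial fractions, f(t) = (2e^(8t) + 12e^(-6t))/14

Final answer: (2e^(8t) + 12e^(-6t))/14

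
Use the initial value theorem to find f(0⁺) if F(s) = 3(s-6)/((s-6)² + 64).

f(0⁺) = lim_{s→∞} sF(s) = lim_{s→∞} 3s(s-6)/((s-6)² + 64) = 3

Final answer: 3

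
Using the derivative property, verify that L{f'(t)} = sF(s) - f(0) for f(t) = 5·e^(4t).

f'(t) = 20e^(4t). Direct: L{f'(t)} = 20/(s-4). Property: s·5/(s-4) - 5 = (5s - 5(s-4))/(s-4) = 20/(s-4). ✓

Final answer: 20/(s-4)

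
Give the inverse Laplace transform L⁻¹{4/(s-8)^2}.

L⁻¹{n!/(s-a)^(n+1)} = t^n·e^(at) with n=1, a=8. So L⁻¹{1/(s-8)^2} = t·e^(8t), and L⁻¹{4/(s-8)^2} = (4/1)·t·e^(8t) = 4·t·e^(8t)

Final answer: 4·t·e^(8t)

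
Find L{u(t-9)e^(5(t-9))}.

u(t-a)f(t-a) with f(t)=e^(5t). L{e^(5t)} = 1/(s-5). By time shift: e^(-9s)/(s-5)

Final answer: e^(-9s)/(s-5)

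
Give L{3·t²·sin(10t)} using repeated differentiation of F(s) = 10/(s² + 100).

F(s) = 10/(s² + 100). F'(s) = -20s/(s² + 100)². F''(s) = -20(100 - 3s²)/(s² + 100)³ = (60s² - 2000)/(s² + 100)³. So L{t²·sin(10t)} = (-1)² F''(s) = (60s² - 2000)/(s² + 100)³. Then L{3·t²·sin(10t)} = 3·(60s² - 2000)/(s² + 100)³ = (180s² - 6000)/(s² + 100)³

Final answer: (180s² - 6000)/(s² + 100)³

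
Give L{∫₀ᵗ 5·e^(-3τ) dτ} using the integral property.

L{∫₀ᵗ f(τ)dτ} = F(s)/s with F(s) = 5/(s+3), so L{∫₀ᵗ 5·e^(-3τ) dτ} = 5/(s(s+3))

Final answer: 5/(s(s+3))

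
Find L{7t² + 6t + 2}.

L{7t² + 6t + 2} = 7·2/s³ + 6/s² + 2/s = 14/s³ + 6/s² + 2/s

Final answer: 14/s³ + 6/s² + 2/s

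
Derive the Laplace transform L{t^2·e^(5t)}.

L{t^n·e^(at)} = n!/(s-a)^(n+1), so L{t^2·e^(5t)} = 2/(s-5)^3

Final answer: 2/(s-5)^3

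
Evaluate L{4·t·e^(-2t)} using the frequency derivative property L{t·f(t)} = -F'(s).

L{e^(-2t)} = 1/(s+2). By frequency derivative: L{t·e^(-2t)} = -d/ds[1/(s+2)] = -(-1)/(s+2)² = 1/(s+2)². Then L{4·t·e^(-2t)} = 4·1/(s+2)² = 4/(s+2)²

Final answer: 4/(s+2)²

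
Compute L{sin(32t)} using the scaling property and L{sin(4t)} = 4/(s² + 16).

Using L{f(at)} = (1/a)F(s/a) with a=8: L{sin(32t)} = (1/8) · 4/((s/8)² + 16) = (1/8) · 4·64/(s² + 1024) = 32/(s² + 1024)

Final answer: 32/(s² + 1024)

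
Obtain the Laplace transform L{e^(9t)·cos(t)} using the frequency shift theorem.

Frequency shift: L{e^(at)f(t)} = F(s-a). L{e^(9t)·cos(t)} = (s-9)/((s-9)² + 1)

Final answer: (s-9)/((s-9)² + 1)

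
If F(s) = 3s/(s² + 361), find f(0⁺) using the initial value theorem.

f(0⁺) = lim_{s→∞} s·3s/(s² + 361) = lim_{s→∞} 3s²/(s² + 361) = 3

Final answer: 3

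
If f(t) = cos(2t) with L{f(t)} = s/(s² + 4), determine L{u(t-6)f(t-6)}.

Time shift theorem: L{u(t-a)f(t-a)} = e^(-as)F(s). Here a=6, F(s) = s/(s² + 4), so L{u(t-6)f(t-6)} = e^(-6s)·s/(s² + 4)

Final answer: e^(-6s)·s/(s² + 4)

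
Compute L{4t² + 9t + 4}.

L{4t² + 9t + 4} = 4·2/s³ + 9/s² + 4/s = 8/s³ + 9/s² + 4/s

Final answer: 8/s³ + 9/s² + 4/s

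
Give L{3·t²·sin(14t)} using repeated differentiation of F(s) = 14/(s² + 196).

F(s) = 14/(s² + 196). F'(s) = -28s/(s² + 196)². F''(s) = -28(196 - 3s²)/(s² + 196)³ = (84s² - 5488)/(s² + 196)³. So L{t²·sin(14t)} = (-1)² F''(s) = (84s² - 5488)/(s² + 196)³. Then L{3·t²·sin(14t)} = 3·(84s² - 5488)/(s² + 196)³ = (252s² - 16464)/(s² + 196)³

Final answer: (252s² - 16464)/(s² + 196)³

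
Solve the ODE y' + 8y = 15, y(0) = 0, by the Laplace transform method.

sY + 8Y = 15/s. Y = 15/(s(s+8)). Partial fractions: Y = 15/8/s - 15/8/(s+8)

Final answer: y(t) = 15/8(1 - e^(-8t))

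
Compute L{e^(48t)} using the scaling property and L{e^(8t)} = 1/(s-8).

Using L{f(at)} = (1/a)F(s/a) with a=6 and f(t) = e^(8t): L{e^(48t)} = (1/6) · 1/((s/6)-8) = (1/6) · 6/(s-48) = 1/(s-48)

Final answer: 1/(s-48)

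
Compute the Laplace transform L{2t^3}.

L{2t^3} = 2 · L{t^3} = 2 · 6/s^4 = 12/s^4

Final answer: 12/s^4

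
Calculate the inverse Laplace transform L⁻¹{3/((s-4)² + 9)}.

Using frequency shift, L⁻¹{3/((s-4)² + 9)} = e^(4t)·sin(3t)

Final answer: e^(4t)·sin(3t)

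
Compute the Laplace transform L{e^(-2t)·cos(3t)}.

L{e^(at)·cos(ωt)} = (s-a)/((s-a)² + ω²), so L{e^(-2t)·cos(3t)} = (s+2)/((s+2)² + 9)

Final answer: (s+2)/((s+2)² + 9)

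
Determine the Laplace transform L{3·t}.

L{t^n} = n!/s^(n+1), so L{t} = 1/s^2. Then L{3·t} = 3·1/s^2 = 3/s^2

Final answer: 3/s^2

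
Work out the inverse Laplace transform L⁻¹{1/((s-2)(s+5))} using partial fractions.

Decompose: A/(s-2) + B/(s+5). A = 1/7, B = -1/7. f(t) = (e^(2t) - e^(-5t))/7

Final answer: (e^(2t) - e^(-5t))/7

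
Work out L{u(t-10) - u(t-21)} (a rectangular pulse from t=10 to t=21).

L{u(t-a)} = e^(-as)/s. L{u(t-10) - u(t-21)} = (e^(-10s) - e^(-21s))/s

Final answer: (e^(-10s) - e^(-21s))/s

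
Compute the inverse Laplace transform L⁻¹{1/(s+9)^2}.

L⁻¹{n!/(s-a)^(n+1)} = t^n·e^(at), so L⁻¹{1/(s+9)^2} = t·e^(-9t)

Final answer: t·e^(-9t)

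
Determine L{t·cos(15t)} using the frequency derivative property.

L{cos(15t)} = s/(s² + 225). Derivative: d/ds[s/(s² + 225)] = [(s² + 225) - s·2s]/(s² + 225)² = (225 - s²)/(s² + 225)². So L{t·cos(15t)} = -F'(s) = (s² - 225)/(s² + 225)²

Final answer: (s² - 225)/(s² + 225)²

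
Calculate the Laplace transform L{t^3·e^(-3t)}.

L{t^n·e^(at)} = n!/(s-a)^(n+1), so L{t^3·e^(-3t)} = 6/(s+3)^4

Final answer: 6/(s+3)^4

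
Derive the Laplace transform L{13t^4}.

L{13t^4} = 13 · L{t^4} = 13 · 24/s^5 = 312/s^5

Final answer: 312/s^5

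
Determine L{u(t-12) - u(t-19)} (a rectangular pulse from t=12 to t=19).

L{u(t-a)} = e^(-as)/s. L{u(t-12) - u(t-19)} = (e^(-12s) - e^(-19s))/s

Final answer: (e^(-12s) - e^(-19s))/s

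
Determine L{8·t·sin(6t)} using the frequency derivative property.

L{sin(6t)} = 6/(s² + 36). By L{t·f(t)} = -F'(s): -d/ds[6/(s² + 36)] = -(6)·(-2s)/(s² + 36)² = 12s/(s² + 36)². Then L{8·t·sin(6t)} = 8·12s/(s² + 36)² = 96s/(s² + 36)²

Final answer: 96s/(s² + 36)²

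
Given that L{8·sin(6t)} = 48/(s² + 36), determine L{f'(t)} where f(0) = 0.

L{f'(t)} = s·F(s) - f(0) = s·48/(s² + 36) - 0 = 48s/(s² + 36)

Final answer: 48s/(s² + 36)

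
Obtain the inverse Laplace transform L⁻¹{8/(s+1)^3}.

L⁻¹{n!/(s-a)^(n+1)} = t^n·e^(at) with n=2, a=-1. So L⁻¹{2/(s+1)^3} = t^2·e^(-t), and L⁻¹{8/(s+1)^3} = (8/2)·t^2·e^(-t) = 4·t^2·e^(-t)

Final answer: 4·t^2·e^(-t)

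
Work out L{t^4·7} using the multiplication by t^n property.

L{7} = 7/s. d^1/ds^1[1/s] = -1/s². d^2/ds^2[1/s] = 2/s^3. d^3/ds^3[1/s] = -6/s^4. d^4/ds^4[1/s] = 24/s^5. So L{t^4} = (-1)^{4}·24/s^5 = 24/s^5. Then L{t^4·7} = 7·24/s^5 = 168/s^5

Final answer: 168/s^5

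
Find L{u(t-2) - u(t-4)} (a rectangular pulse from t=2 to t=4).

L{u(t-a)} = e^(-as)/s. L{u(t-2) - u(t-4)} = (e^(-2s) - e^(-4s))/s

Final answer: (e^(-2s) - e^(-4s))/s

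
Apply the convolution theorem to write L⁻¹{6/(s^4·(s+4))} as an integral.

6/(s^4·(s+4)) = (6/s^4)·(1/(s+4)) = L{t^3}·L{e^(-4t)}. So f(t) = t^3*e^(-4t) = ∫₀ᵗ τ^3·e^(-4(t-τ)) dτ

Final answer: ∫₀ᵗ τ^3·e^(-4(t-τ)) dτ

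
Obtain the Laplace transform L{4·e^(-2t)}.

L{e^(at)} = 1/(s-a), so L{e^(-2t)} = 1/(s+2). Then L{4·e^(-2t)} = 4/(s+2)

Final answer: 4/(s+2)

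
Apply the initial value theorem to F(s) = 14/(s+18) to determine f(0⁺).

f(0⁺) = lim_{s→∞} s·14/(s+18) = lim_{s→∞} 14s/(s+18) = 14

Final answer: 14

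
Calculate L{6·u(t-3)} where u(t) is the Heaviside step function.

L{u(t-a)} = e^(-as)/s. Here a=3, so L{u(t-3)} = e^(-3s)/s, and L{6·u(t-3)} = 6·e^(-3s)/s

Final answer: 6·e^(-3s)/s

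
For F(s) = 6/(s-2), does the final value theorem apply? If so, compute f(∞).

sF(s) = 6s/(s-2) has a pole at s = 2 in the right half-plane. Theorem does NOT apply (unstable system; f(t) = 6·e^(2t) grows without bound).

Final answer: Not applicable (unstable)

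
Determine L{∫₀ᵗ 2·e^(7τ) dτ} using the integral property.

L{∫₀ᵗ f(τ)dτ} = F(s)/s with F(s) = 2/(s-7), so L{∫₀ᵗ 2·e^(7τ) dτ} = 2/(s(s-7))

Final answer: 2/(s(s-7))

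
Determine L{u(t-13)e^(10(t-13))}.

u(t-a)f(t-a) with f(t)=e^(10t). L{e^(10t)} = 1/(s-10). By time shift: e^(-13s)/(s-10)

Final answer: e^(-13s)/(s-10)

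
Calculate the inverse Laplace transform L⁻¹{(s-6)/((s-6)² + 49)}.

Using frequency shift, L⁻¹{(s-6)/((s-6)² + 49)} = e^(6t)·cos(7t)

Final answer: e^(6t)·cos(7t)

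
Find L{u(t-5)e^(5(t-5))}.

u(t-a)f(t-a) with f(t)=e^(5t). L{e^(5t)} = 1/(s-5). By time shift: e^(-5s)/(s-5)

Final answer: e^(-5s)/(s-5)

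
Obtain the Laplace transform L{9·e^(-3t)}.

L{e^(at)} = 1/(s-a), so L{e^(-3t)} = 1/(s+3). Then L{9·e^(-3t)} = 9/(s+3)

Final answer: 9/(s+3)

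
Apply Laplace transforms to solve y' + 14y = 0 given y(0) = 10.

L{y'} + 14L{y} = 0. sY - 10 + 14Y = 0. Y(s+14) = 10. Y = 10/(s+14)

Final answer: y(t) = 10e^(-14t)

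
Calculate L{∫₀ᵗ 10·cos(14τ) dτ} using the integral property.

L{∫₀ᵗ f(τ)dτ} = F(s)/s with F(s) = 10s/(s² + 196), so the result is (10s/(s² + 196))/s = 10/(s² + 196)

Final answer: 10/(s² + 196)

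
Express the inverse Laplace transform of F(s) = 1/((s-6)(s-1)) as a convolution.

1/((s-6)(s-1)) = (1/(s-6))·(1/(s-1)) = L{e^(6t)}·L{e^t}. So f(t) = e^(6t)*e^t = ∫₀ᵗ e^(6τ)·e^(t-τ) dτ

Final answer: ∫₀ᵗ e^(6τ)·e^(t-τ) dτ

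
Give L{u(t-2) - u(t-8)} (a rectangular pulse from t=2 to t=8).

L{u(t-a)} = e^(-as)/s. L{u(t-2) - u(t-8)} = (e^(-2s) - e^(-8s))/s

Final answer: (e^(-2s) - e^(-8s))/s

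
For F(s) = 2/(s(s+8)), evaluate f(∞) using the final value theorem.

f(∞) = lim_{s→0} s·2/(s(s+8)) = lim_{s→0} 2/(s+8) = 2/8 = 1/4

Final answer: 1/4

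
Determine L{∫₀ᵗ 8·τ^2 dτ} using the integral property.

L{∫₀ᵗ f(τ)dτ} = F(s)/s with f(t) = 8t^2. F(s) = 16/s^3, so L{∫₀ᵗ 8·τ^2 dτ} = (16/s^3)/s = 16/s^4. (Check: ∫₀ᵗ 8·τ^2 dτ = 8t^3/3.)

Final answer: 16/s^4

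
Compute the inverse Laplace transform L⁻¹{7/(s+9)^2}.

L⁻¹{n!/(s-a)^(n+1)} = t^n·e^(at) with n=1, a=-9. So L⁻¹{1/(s+9)^2} = t·e^(-9t), and L⁻¹{7/(s+9)^2} = (7/1)·t·e^(-9t) = 7·t·e^(-9t)

Final answer: 7·t·e^(-9t)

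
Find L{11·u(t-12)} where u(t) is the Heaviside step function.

L{u(t-a)} = e^(-as)/s. Here a=12, so L{u(t-12)} = e^(-12s)/s, and L{11·u(t-12)} = 11·e^(-12s)/s

Final answer: 11·e^(-12s)/s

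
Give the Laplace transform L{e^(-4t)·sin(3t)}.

L{e^(at)·sin(ωt)} = ω/((s-a)² + ω²), so L{e^(-4t)·sin(3t)} = 3/((s+4)² + 9)

Final answer: 3/((s+4)² + 9)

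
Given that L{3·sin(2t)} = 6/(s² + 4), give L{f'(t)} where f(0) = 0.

L{f'(t)} = s·F(s) - f(0) = s·6/(s² + 4) - 0 = 6s/(s² + 4)

Final answer: 6s/(s² + 4)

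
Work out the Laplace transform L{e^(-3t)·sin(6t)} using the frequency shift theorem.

Frequency shift: L{e^(at)f(t)} = F(s-a). L{e^(-3t)·sin(6t)} = 6/((s+3)² + 36)

Final answer: 6/((s+3)² + 36)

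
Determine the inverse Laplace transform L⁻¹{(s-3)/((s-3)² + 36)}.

Using frequency shift, L⁻¹{(s-3)/((s-3)² + 36)} = e^(3t)·cos(6t)

Final answer: e^(3t)·cos(6t)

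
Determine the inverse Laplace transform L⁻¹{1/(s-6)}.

L⁻¹{1/(s-a)} = e^(at), so L⁻¹{1/(s-6)} = e^(6t)

Final answer: e^(6t)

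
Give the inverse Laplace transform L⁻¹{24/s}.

L⁻¹{c/s} = c, so L⁻¹{24/s} = 24

Final answer: 24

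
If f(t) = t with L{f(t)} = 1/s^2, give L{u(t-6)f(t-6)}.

Time shift theorem: L{u(t-a)f(t-a)} = e^(-as)F(s). Here a=6, F(s) = 1/s^2, so L{u(t-6)f(t-6)} = e^(-6s)·1/s^2

Final answer: e^(-6s)·1/s^2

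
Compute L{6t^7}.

L{t^n} = n!/s^(n+1). So L{6t^7} = 6·7!/s^8 = 30240/s^8

Final answer: 30240/s^8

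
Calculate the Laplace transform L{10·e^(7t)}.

L{e^(at)} = 1/(s-a), so L{e^(7t)} = 1/(s-7). Then L{10·e^(7t)} = 10/(s-7)

Final answer: 10/(s-7)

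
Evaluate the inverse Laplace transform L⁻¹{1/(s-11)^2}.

L⁻¹{n!/(s-a)^(n+1)} = t^n·e^(at), so L⁻¹{1/(s-11)^2} = t·e^(11t)

Final answer: t·e^(11t)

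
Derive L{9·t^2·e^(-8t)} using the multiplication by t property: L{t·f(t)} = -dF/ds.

Using L{t^n·e^(at)} = n!/(s-a)^(n+1), L{t^2·e^(-8t)} = 2/(s+8)^3, so L{9·t^2·e^(-8t)} = 9·2/(s+8)^3 = 18/(s+8)^3

Final answer: 18/(s+8)^3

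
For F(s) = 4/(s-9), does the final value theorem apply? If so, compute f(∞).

sF(s) = 4s/(s-9) has a pole at s = 9 in the right half-plane. Theorem does NOT apply (unstable system; f(t) = 4·e^(9t) grows without bound).

Final answer: Not applicable (unstable)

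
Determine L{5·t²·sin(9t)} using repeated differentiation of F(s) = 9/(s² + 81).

F(s) = 9/(s² + 81). F'(s) = -18s/(s² + 81)². F''(s) = -18(81 - 3s²)/(s² + 81)³ = (54s² - 1458)/(s² + 81)³. So L{t²·sin(9t)} = (-1)² F''(s) = (54s² - 1458)/(s² + 81)³. Then L{5·t²·sin(9t)} = 5·(54s² - 1458)/(s² + 81)³ = (270s² - 7290)/(s² + 81)³

Final answer: (270s² - 7290)/(s² + 81)³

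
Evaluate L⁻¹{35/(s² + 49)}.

This is the form c·a/(s² + a²) with a = 7, c = 5. L⁻¹ = 5·sin(7t)

Final answer: 5·sin(7t)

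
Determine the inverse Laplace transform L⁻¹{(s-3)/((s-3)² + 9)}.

Using frequency shift, L⁻¹{(s-3)/((s-3)² + 9)} = e^(3t)·cos(3t)

Final answer: e^(3t)·cos(3t)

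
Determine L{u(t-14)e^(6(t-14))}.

u(t-a)f(t-a) with f(t)=e^(6t). L{e^(6t)} = 1/(s-6). By time shift: e^(-14s)/(s-6)

Final answer: e^(-14s)/(s-6)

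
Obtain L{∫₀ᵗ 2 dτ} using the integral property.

L{∫₀ᵗ f(τ)dτ} = F(s)/s with f(t) = 2. F(s) = 2/s, so L{∫₀ᵗ 2 dτ} = (2/s)/s = 2/s². (Check: ∫₀ᵗ 2 dτ = 2t.)

Final answer: 2/s²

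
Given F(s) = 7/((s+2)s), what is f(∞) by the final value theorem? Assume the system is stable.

f(∞) = lim_{s→0} sF(s) = lim_{s→0} 7/(s+2) = 7/2

Final answer: 7/2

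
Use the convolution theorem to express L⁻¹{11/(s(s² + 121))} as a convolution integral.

11/(s(s² + 121)) = (1/s)·(11/(s² + 121)) = L{1}·L{sin(11t)}. So f(t) = 1*(sin(11t)) = ∫₀ᵗ sin(11τ) dτ

Final answer: ∫₀ᵗ sin(11τ) dτ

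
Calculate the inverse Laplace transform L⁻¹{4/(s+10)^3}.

L⁻¹{n!/(s-a)^(n+1)} = t^n·e^(at) with n=2, a=-10. So L⁻¹{2/(s+10)^3} = t^2·e^(-10t), and L⁻¹{4/(s+10)^3} = (4/2)·t^2·e^(-10t) = 2·t^2·e^(-10t)

Final answer: 2·t^2·e^(-10t)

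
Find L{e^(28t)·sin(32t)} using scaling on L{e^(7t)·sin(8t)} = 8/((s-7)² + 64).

Scaling with a=4: L{e^(28t)·sin(32t)} = (1/4) · 8/((s/4-7)² + 64). Simplifying: 32/((s-28)² + 1024)

Final answer: 32/((s-28)² + 1024)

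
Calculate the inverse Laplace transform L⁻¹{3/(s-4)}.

L⁻¹{1/(s-a)} = e^(at), so L⁻¹{1/(s-4)} = e^(4t), and L⁻¹{3/(s-4)} = 3·e^(4t)

Final answer: 3·e^(4t)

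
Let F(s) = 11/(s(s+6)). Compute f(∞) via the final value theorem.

f(∞) = lim_{s→0} s·11/(s(s+6)) = lim_{s→0} 11/(s+6) = 11/6 = 11/6

Final answer: 11/6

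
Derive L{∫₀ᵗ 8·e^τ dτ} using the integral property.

L{∫₀ᵗ f(τ)dτ} = F(s)/s with F(s) = 8/(s-1), so L{∫₀ᵗ 8·e^τ dτ} = 8/(s(s-1))

Final answer: 8/(s(s-1))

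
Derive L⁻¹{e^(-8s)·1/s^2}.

L⁻¹{1/s^2} = t. By the time shift theorem, L⁻¹{e^(-as)F(s)} = u(t-a)f(t-a) with a=8, so L⁻¹{e^(-8s)·1/s^2} = u(t-8)·(t-8)

Final answer: u(t-8)·(t-8)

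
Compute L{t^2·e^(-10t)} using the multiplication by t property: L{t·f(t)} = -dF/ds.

Using L{t^n·e^(at)} = n!/(s-a)^(n+1), L{t^2·e^(-10t)} = 2/(s+10)^3

Final answer: 2/(s+10)^3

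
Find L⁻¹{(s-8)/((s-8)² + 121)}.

Using frequency shift: L⁻¹{(s-a)/((s-a)² + b²)} = e^(at)cos(bt). Here a=8, b=11

Final answer: e^(8t)·cos(11t)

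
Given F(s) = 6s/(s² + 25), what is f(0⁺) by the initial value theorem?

f(0⁺) = lim_{s→∞} s·6s/(s² + 25) = lim_{s→∞} 6s²/(s² + 25) = 6

Final answer: 6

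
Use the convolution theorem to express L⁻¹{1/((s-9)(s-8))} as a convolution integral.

1/((s-9)(s-8)) = (1/(s-9))·(1/(s-8)) = L{e^(9t)}·L{e^(8t)}. So f(t) = e^(9t)*e^(8t) = ∫₀ᵗ e^(9τ)·e^(8(t-τ)) dτ

Final answer: ∫₀ᵗ e^(9τ)·e^(8(t-τ)) dτ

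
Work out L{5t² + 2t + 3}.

L{5t² + 2t + 3} = 5·2/s³ + 2/s² + 3/s = 10/s³ + 2/s² + 3/s

Final answer: 10/s³ + 2/s² + 3/s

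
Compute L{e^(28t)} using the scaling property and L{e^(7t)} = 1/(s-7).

Using L{f(at)} = (1/a)F(s/a) with a=4 and f(t) = e^(7t): L{e^(28t)} = (1/4) · 1/((s/4)-7) = (1/4) · 4/(s-28) = 1/(s-28)

Final answer: 1/(s-28)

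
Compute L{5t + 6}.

L{5t + 6} = 5·L{t} + 6·L{1} = 5/s² + 6/s

Final answer: 5/s² + 6/s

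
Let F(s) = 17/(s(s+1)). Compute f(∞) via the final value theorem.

f(∞) = lim_{s→0} s·17/(s(s+1)) = lim_{s→0} 17/(s+1) = 17/1 = 17

Final answer: 17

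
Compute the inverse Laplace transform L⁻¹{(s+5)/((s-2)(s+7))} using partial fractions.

Using partial fractions, f(t) = (7e^(2t) + 2e^(-7t))/9

Final answer: (7e^(2t) + 2e^(-7t))/9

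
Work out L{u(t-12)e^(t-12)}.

u(t-a)f(t-a) with f(t)=e^t. L{e^t} = 1/(s-1). By time shift: e^(-12s)/(s-1)

Final answer: e^(-12s)/(s-1)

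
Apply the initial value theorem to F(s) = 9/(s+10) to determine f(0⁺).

f(0⁺) = lim_{s→∞} s·9/(s+10) = lim_{s→∞} 9s/(s+10) = 9

Final answer: 9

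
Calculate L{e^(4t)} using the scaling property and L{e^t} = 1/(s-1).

Using L{f(at)} = (1/a)F(s/a) with a=4 and f(t) = e^t: L{e^(4t)} = (1/4) · 1/((s/4)-1) = (1/4) · 4/(s-4) = 1/(s-4)

Final answer: 1/(s-4)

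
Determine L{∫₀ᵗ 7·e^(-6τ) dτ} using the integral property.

L{∫₀ᵗ f(τ)dτ} = F(s)/s with F(s) = 7/(s+6), so L{∫₀ᵗ 7·e^(-6τ) dτ} = 7/(s(s+6))

Final answer: 7/(s(s+6))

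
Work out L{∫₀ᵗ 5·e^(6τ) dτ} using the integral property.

L{∫₀ᵗ f(τ)dτ} = F(s)/s with F(s) = 5/(s-6), so L{∫₀ᵗ 5·e^(6τ) dτ} = 5/(s(s-6))

Final answer: 5/(s(s-6))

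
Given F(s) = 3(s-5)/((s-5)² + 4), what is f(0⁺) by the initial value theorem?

f(0⁺) = lim_{s→∞} sF(s) = lim_{s→∞} 3s(s-5)/((s-5)² + 4) = 3

Final answer: 3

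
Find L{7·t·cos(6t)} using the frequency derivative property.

L{cos(6t)} = s/(s² + 36). Derivative: d/ds[s/(s² + 36)] = [(s² + 36) - s·2s]/(s² + 36)² = (36 - s²)/(s² + 36)². So L{t·cos(6t)} = -F'(s) = (s² - 36)/(s² + 36)². Then L{7·t·cos(6t)} = 7·(s² - 36)/(s² + 36)²

Final answer: 7·(s² - 36)/(s² + 36)²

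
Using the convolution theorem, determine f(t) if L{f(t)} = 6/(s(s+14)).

6/(s(s+14)) = (6/s)·(1/(s+14)) = L{6}·L{e^(-14t)}. By convolution, f(t) = 6*e^(-14t) = ∫₀ᵗ 6·e^(-14τ) dτ = 6·(1 - e^(-14t))/14

Final answer: 6·(1 - e^(-14t))/14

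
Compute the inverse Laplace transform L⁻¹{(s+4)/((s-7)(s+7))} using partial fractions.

Using partial fractions, f(t) = (11e^(7t) + 3e^(-7t))/14

Final answer: (11e^(7t) + 3e^(-7t))/14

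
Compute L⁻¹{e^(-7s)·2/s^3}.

L⁻¹{2/s^3} = t^2. By the time shift theorem, L⁻¹{e^(-as)F(s)} = u(t-a)f(t-a) with a=7, so L⁻¹{e^(-7s)·2/s^3} = u(t-7)·(t-7)^2

Final answer: u(t-7)·(t-7)^2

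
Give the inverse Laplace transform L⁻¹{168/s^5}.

L⁻¹{n!/s^(n+1)} = t^n with n=4. So L⁻¹{24/s^5} = t^4, and L⁻¹{168/s^5} = (168/24)·t^4 = 7·t^4

Final answer: 7·t^4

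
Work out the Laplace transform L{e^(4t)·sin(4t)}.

L{e^(at)·sin(ωt)} = ω/((s-a)² + ω²), so L{e^(4t)·sin(4t)} = 4/((s-4)² + 16)

Final answer: 4/((s-4)² + 16)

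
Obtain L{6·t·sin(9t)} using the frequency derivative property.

L{sin(9t)} = 9/(s² + 81). By L{t·f(t)} = -F'(s): -d/ds[9/(s² + 81)] = -(9)·(-2s)/(s² + 81)² = 18s/(s² + 81)². Then L{6·t·sin(9t)} = 6·18s/(s² + 81)² = 108s/(s² + 81)²

Final answer: 108s/(s² + 81)²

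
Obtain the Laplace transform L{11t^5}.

L{11t^5} = 11 · L{t^5} = 11 · 120/s^6 = 1320/s^6

Final answer: 1320/s^6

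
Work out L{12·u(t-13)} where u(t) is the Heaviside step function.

L{u(t-a)} = e^(-as)/s. Here a=13, so L{u(t-13)} = e^(-13s)/s, and L{12·u(t-13)} = 12·e^(-13s)/s

Final answer: 12·e^(-13s)/s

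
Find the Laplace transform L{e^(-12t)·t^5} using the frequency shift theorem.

L{e^(at)·t^n} = n!/(s-a)^(n+1), so L{e^(-12t)·t^5} = 120/(s+12)^6

Final answer: 120/(s+12)^6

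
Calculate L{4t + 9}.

L{4t + 9} = 4·L{t} + 9·L{1} = 4/s² + 9/s

Final answer: 4/s² + 9/s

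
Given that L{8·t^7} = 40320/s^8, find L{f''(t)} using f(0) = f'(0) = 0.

L{f''(t)} = s²F(s) - sf(0) - f'(0) = s²·40320/s^8 - 0 - 0 = 40320/s^6

Final answer: 40320/s^6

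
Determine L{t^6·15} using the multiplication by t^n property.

L{15} = 15/s. d^1/ds^1[1/s] = -1/s². d^2/ds^2[1/s] = 2/s^3. d^3/ds^3[1/s] = -6/s^4. d^4/ds^4[1/s] = 24/s^5. d^5/ds^5[1/s] = -120/s^6. d^6/ds^6[1/s] = 720/s^7. So L{t^6} = (-1)^{6}·720/s^7 = 720/s^7. Then L{t^6·15} = 15·720/s^7 = 10800/s^7

Final answer: 10800/s^7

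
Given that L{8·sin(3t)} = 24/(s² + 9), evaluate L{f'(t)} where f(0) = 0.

L{f'(t)} = s·F(s) - f(0) = s·24/(s² + 9) - 0 = 24s/(s² + 9)

Final answer: 24s/(s² + 9)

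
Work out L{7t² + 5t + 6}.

L{7t² + 5t + 6} = 7·2/s³ + 5/s² + 6/s = 14/s³ + 5/s² + 6/s

Final answer: 14/s³ + 5/s² + 6/s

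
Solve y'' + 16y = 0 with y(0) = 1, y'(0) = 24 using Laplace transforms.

L{y''} + 16L{y} = 0. s²Y - s - 24 + 16Y = 0. Y(s² + 16) = s + 24. Y = (s + 24)/(s² + 16). Inverting: y(t) = cos(4t) + 6sin(4t)

Final answer: y(t) = cos(4t) + 6sin(4t)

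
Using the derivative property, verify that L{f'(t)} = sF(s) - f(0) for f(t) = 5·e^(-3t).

f'(t) = -15e^(-3t). Direct: L{f'(t)} = -15/(s+3). Property: s·5/(s+3) - 5 = (5s - 5(s+3))/(s+3) = -15/(s+3). ✓

Final answer: -15/(s+3)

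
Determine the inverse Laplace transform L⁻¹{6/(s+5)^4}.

L⁻¹{n!/(s-a)^(n+1)} = t^n·e^(at), so L⁻¹{6/(s+5)^4} = t^3·e^(-5t)

Final answer: t^3·e^(-5t)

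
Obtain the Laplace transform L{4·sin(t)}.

L{sin(ωt)} = ω/(s² + ω²), so L{sin(t)} = 1/(s² + 1). Then L{4·sin(t)} = 4·1/(s² + 1) = 4/(s² + 1)

Final answer: 4/(s² + 1)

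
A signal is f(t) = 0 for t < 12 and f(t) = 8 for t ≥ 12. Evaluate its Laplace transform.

f(t) = 8·u(t-12). L{u(t-12)} = e^(-12s)/s, so L{f(t)} = 8·e^(-12s)/s

Final answer: 8·e^(-12s)/s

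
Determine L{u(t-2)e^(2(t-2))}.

u(t-a)f(t-a) with f(t)=e^(2t). L{e^(2t)} = 1/(s-2). By time shift: e^(-2s)/(s-2)

Final answer: e^(-2s)/(s-2)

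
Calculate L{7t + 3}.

L{7t + 3} = 7·L{t} + 3·L{1} = 7/s² + 3/s

Final answer: 7/s² + 3/s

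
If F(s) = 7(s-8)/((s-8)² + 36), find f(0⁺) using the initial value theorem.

f(0⁺) = lim_{s→∞} sF(s) = lim_{s→∞} 7s(s-8)/((s-8)² + 36) = 7

Final answer: 7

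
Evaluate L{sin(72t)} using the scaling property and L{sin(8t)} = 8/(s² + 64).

Using L{f(at)} = (1/a)F(s/a) with a=9: L{sin(72t)} = (1/9) · 8/((s/9)² + 64) = (1/9) · 8·81/(s² + 5184) = 72/(s² + 5184)

Final answer: 72/(s² + 5184)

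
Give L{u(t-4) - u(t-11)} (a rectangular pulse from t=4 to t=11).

L{u(t-a)} = e^(-as)/s. L{u(t-4) - u(t-11)} = (e^(-4s) - e^(-11s))/s

Final answer: (e^(-4s) - e^(-11s))/s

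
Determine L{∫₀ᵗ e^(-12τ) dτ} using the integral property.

L{∫₀ᵗ f(τ)dτ} = F(s)/s with F(s) = 1/(s+12), so L{∫₀ᵗ e^(-12τ) dτ} = 1/(s(s+12))

Final answer: 1/(s(s+12))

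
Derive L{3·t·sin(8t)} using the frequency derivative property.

L{sin(8t)} = 8/(s² + 64). By L{t·f(t)} = -F'(s): -d/ds[8/(s² + 64)] = -(8)·(-2s)/(s² + 64)² = 16s/(s² + 64)². Then L{3·t·sin(8t)} = 3·16s/(s² + 64)² = 48s/(s² + 64)²

Final answer: 48s/(s² + 64)²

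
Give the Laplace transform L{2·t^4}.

L{t^n} = n!/s^(n+1), so L{t^4} = 24/s^5. Then L{2·t^4} = 2·24/s^5 = 48/s^5

Final answer: 48/s^5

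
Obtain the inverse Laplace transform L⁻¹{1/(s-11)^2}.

L⁻¹{n!/(s-a)^(n+1)} = t^n·e^(at), so L⁻¹{1/(s-11)^2} = t·e^(11t)

Final answer: t·e^(11t)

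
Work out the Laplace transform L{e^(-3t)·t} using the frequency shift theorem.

L{e^(at)·t^n} = n!/(s-a)^(n+1), so L{e^(-3t)·t} = 1/(s+3)^2

Final answer: 1/(s+3)^2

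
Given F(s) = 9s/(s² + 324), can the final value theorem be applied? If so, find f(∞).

The final value theorem requires all poles of sF(s) in the left half-plane. sF(s) = 9s²/(s² + 324) has poles at s = ±18i (imaginary axis). Theorem does NOT apply (oscillatory system).

Final answer: Not applicable (oscillatory)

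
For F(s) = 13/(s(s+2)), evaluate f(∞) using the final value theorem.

f(∞) = lim_{s→0} s·13/(s(s+2)) = lim_{s→0} 13/(s+2) = 13/2 = 13/2

Final answer: 13/2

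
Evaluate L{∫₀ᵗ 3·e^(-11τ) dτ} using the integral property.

L{∫₀ᵗ f(τ)dτ} = F(s)/s with F(s) = 3/(s+11), so L{∫₀ᵗ 3·e^(-11τ) dτ} = 3/(s(s+11))

Final answer: 3/(s(s+11))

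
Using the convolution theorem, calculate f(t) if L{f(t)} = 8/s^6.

8/s^6 = (8/s)·(1/s^5) = L{8}·L{t^4/24}. By convolution, f(t) = 8*t^4/24 = ∫₀ᵗ 8·τ^4/24 dτ = 8·t^5/120

Final answer: 8·t^5/120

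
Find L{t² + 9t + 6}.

L{t² + 9t + 6} = 2/s³ + 9/s² + 6/s = 2/s³ + 9/s² + 6/s

Final answer: 2/s³ + 9/s² + 6/s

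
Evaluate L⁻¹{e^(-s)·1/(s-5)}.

L⁻¹{1/(s-5)} = e^(5t). By the time shift theorem, L⁻¹{e^(-as)F(s)} = u(t-a)f(t-a) with a=1, so L⁻¹{e^(-s)·1/(s-5)} = u(t-1)·e^(5(t-1))

Final answer: u(t-1)·e^(5(t-1))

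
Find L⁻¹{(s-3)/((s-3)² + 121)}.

Using frequency shift: L⁻¹{(s-a)/((s-a)² + b²)} = e^(at)cos(bt). Here a=3, b=11

Final answer: e^(3t)·cos(11t)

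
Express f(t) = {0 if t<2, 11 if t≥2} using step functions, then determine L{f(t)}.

f(t) = 11·u(t-2). L{u(t-2)} = e^(-2s)/s, so L{f(t)} = 11·e^(-2s)/s

Final answer: 11·e^(-2s)/s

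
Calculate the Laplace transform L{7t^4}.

L{7t^4} = 7 · L{t^4} = 7 · 24/s^5 = 168/s^5

Final answer: 168/s^5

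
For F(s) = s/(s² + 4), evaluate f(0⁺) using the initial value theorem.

f(0⁺) = lim_{s→∞} s·s/(s² + 4) = lim_{s→∞} s²/(s² + 4) = 1

Final answer: 1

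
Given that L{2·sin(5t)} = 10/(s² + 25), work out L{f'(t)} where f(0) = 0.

L{f'(t)} = s·F(s) - f(0) = s·10/(s² + 25) - 0 = 10s/(s² + 25)

Final answer: 10s/(s² + 25)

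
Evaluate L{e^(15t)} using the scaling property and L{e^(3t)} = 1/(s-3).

Using L{f(at)} = (1/a)F(s/a) with a=5 and f(t) = e^(3t): L{e^(15t)} = (1/5) · 1/((s/5)-3) = (1/5) · 5/(s-15) = 1/(s-15)

Final answer: 1/(s-15)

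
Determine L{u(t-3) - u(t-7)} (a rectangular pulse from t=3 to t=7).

L{u(t-a)} = e^(-as)/s. L{u(t-3) - u(t-7)} = (e^(-3s) - e^(-7s))/s

Final answer: (e^(-3s) - e^(-7s))/s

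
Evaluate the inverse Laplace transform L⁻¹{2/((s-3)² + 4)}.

Using frequency shift, L⁻¹{2/((s-3)² + 4)} = e^(3t)·sin(2t)

Final answer: e^(3t)·sin(2t)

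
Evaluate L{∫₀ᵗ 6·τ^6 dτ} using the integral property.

L{∫₀ᵗ f(τ)dτ} = F(s)/s with f(t) = 6t^6. F(s) = 4320/s^7, so L{∫₀ᵗ 6·τ^6 dτ} = (4320/s^7)/s = 4320/s^8. (Check: ∫₀ᵗ 6·τ^6 dτ = 6t^7/7.)

Final answer: 4320/s^8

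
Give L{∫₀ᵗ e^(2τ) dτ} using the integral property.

L{∫₀ᵗ f(τ)dτ} = F(s)/s with F(s) = 1/(s-2), so L{∫₀ᵗ e^(2τ) dτ} = 1/(s(s-2))

Final answer: 1/(s(s-2))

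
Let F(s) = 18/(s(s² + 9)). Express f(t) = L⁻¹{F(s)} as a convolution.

18/(s(s² + 9)) = (1/s)·(18/(s² + 9)) = L{1}·L{6·sin(3t)}. So f(t) = 1*(6·sin(3t)) = ∫₀ᵗ 6·sin(3τ) dτ

Final answer: ∫₀ᵗ 6·sin(3τ) dτ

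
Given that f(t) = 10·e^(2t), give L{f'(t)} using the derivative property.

f(0) = 10, F(s) = 10/(s-2). L{f'(t)} = s·F(s) - f(0) = 10s/(s-2) - 10 = (10s - 10(s-2))/(s-2) = 20/(s-2)

Final answer: 20/(s-2)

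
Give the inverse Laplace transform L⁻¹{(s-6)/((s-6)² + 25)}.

Using frequency shift, L⁻¹{(s-6)/((s-6)² + 25)} = e^(6t)·cos(5t)

Final answer: e^(6t)·cos(5t)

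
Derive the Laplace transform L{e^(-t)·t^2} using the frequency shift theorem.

L{e^(at)·t^n} = n!/(s-a)^(n+1), so L{e^(-t)·t^2} = 2/(s+1)^3

Final answer: 2/(s+1)^3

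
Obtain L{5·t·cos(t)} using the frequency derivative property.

L{cos(t)} = s/(s² + 1). Derivative: d/ds[s/(s² + 1)] = [(s² + 1) - s·2s]/(s² + 1)² = (1 - s²)/(s² + 1)². So L{t·cos(t)} = -F'(s) = (s² - 1)/(s² + 1)². Then L{5·t·cos(t)} = 5·(s² - 1)/(s² + 1)²

Final answer: 5·(s² - 1)/(s² + 1)²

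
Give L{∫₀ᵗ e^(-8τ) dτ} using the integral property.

L{∫₀ᵗ f(τ)dτ} = F(s)/s with F(s) = 1/(s+8), so L{∫₀ᵗ e^(-8τ) dτ} = 1/(s(s+8))

Final answer: 1/(s(s+8))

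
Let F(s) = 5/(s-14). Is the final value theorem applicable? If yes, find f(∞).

sF(s) = 5s/(s-14) has a pole at s = 14 in the right half-plane. Theorem does NOT apply (unstable system; f(t) = 5·e^(14t) grows without bound).

Final answer: Not applicable (unstable)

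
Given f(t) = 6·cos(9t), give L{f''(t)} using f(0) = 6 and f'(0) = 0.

F(s) = 6s/(s² + 81). L{f''(t)} = s²F(s) - sf(0) - f'(0) = 6s³/(s² + 81) - 6s = (6s³ - 6s(s² + 81))/(s² + 81) = -486s/(s² + 81)

Final answer: -486s/(s² + 81)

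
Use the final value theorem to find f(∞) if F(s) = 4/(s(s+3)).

f(∞) = lim_{s→0} s·4/(s(s+3)) = lim_{s→0} 4/(s+3) = 4/3 = 4/3

Final answer: 4/3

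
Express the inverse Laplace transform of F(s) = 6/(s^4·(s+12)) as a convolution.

6/(s^4·(s+12)) = (6/s^4)·(1/(s+12)) = L{t^3}·L{e^(-12t)}. So f(t) = t^3*e^(-12t) = ∫₀ᵗ τ^3·e^(-12(t-τ)) dτ

Final answer: ∫₀ᵗ τ^3·e^(-12(t-τ)) dτ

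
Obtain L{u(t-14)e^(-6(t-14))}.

u(t-a)f(t-a) with f(t)=e^(-6t). L{e^(-6t)} = 1/(s+6). By time shift: e^(-14s)/(s+6)

Final answer: e^(-14s)/(s+6)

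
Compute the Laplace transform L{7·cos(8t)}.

L{cos(ωt)} = s/(s² + ω²), so L{cos(8t)} = s/(s² + 64). Then L{7·cos(8t)} = 7·s/(s² + 64) = 7s/(s² + 64)

Final answer: 7s/(s² + 64)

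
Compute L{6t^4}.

L{t^n} = n!/s^(n+1). So L{6t^4} = 6·4!/s^5 = 144/s^5

Final answer: 144/s^5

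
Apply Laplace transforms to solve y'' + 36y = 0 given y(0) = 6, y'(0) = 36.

L{y''} + 36L{y} = 0. s²Y - 6s - 36 + 36Y = 0. Y(s² + 36) = 6s + 36. Y = (6s + 36)/(s² + 36). Inverting: y(t) = 6cos(6t) + 6sin(6t)

Final answer: y(t) = 6cos(6t) + 6sin(6t)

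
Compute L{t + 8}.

L{t + 8} = L{t} + 8·L{1} = 1/s² + 8/s

Final answer: 1/s² + 8/s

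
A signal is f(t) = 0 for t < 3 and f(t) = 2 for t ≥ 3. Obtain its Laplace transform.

f(t) = 2·u(t-3). L{u(t-3)} = e^(-3s)/s, so L{f(t)} = 2·e^(-3s)/s

Final answer: 2·e^(-3s)/s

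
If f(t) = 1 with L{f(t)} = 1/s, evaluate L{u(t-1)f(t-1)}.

Time shift theorem: L{u(t-a)f(t-a)} = e^(-as)F(s). Here a=1, F(s) = 1/s, so L{u(t-1)f(t-1)} = e^(-s)·1/s

Final answer: e^(-s)·1/s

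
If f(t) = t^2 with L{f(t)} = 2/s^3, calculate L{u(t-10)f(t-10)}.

Time shift theorem: L{u(t-a)f(t-a)} = e^(-as)F(s). Here a=10, F(s) = 2/s^3, so L{u(t-10)f(t-10)} = e^(-10s)·2/s^3

Final answer: e^(-10s)·2/s^3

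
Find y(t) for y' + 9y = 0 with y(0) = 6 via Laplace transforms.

L{y'} + 9L{y} = 0. sY - 6 + 9Y = 0. Y(s+9) = 6. Y = 6/(s+9)

Final answer: y(t) = 6e^(-9t)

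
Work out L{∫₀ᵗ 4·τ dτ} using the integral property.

L{∫₀ᵗ f(τ)dτ} = F(s)/s with f(t) = 4t. F(s) = 4/s^2, so L{∫₀ᵗ 4·τ dτ} = (4/s^2)/s = 4/s^3. (Check: ∫₀ᵗ 4·τ dτ = 4t^2/2.)

Final answer: 4/s^3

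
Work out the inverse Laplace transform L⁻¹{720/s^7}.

L⁻¹{n!/s^(n+1)} = t^n with n=6. So L⁻¹{720/s^7} = t^6

Final answer: t^6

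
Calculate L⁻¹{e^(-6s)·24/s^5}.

L⁻¹{24/s^5} = t^4. By the time shift theorem, L⁻¹{e^(-as)F(s)} = u(t-a)f(t-a) with a=6, so L⁻¹{e^(-6s)·24/s^5} = u(t-6)·(t-6)^4

Final answer: u(t-6)·(t-6)^4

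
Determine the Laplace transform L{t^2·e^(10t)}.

L{t^n·e^(at)} = n!/(s-a)^(n+1), so L{t^2·e^(10t)} = 2/(s-10)^3

Final answer: 2/(s-10)^3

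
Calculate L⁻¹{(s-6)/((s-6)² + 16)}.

Using frequency shift: L⁻¹{(s-a)/((s-a)² + b²)} = e^(at)cos(bt). Here a=6, b=4

Final answer: e^(6t)·cos(4t)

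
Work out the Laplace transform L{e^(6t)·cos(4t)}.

L{e^(at)·cos(ωt)} = (s-a)/((s-a)² + ω²), so L{e^(6t)·cos(4t)} = (s-6)/((s-6)² + 16)

Final answer: (s-6)/((s-6)² + 16)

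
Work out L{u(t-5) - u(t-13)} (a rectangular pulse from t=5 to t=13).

L{u(t-a)} = e^(-as)/s. L{u(t-5) - u(t-13)} = (e^(-5s) - e^(-13s))/s

Final answer: (e^(-5s) - e^(-13s))/s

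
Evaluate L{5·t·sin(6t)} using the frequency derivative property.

L{sin(6t)} = 6/(s² + 36). By L{t·f(t)} = -F'(s): -d/ds[6/(s² + 36)] = -(6)·(-2s)/(s² + 36)² = 12s/(s² + 36)². Then L{5·t·sin(6t)} = 5·12s/(s² + 36)² = 60s/(s² + 36)²

Final answer: 60s/(s² + 36)²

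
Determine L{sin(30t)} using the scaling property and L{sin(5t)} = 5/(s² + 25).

Using L{f(at)} = (1/a)F(s/a) with a=6: L{sin(30t)} = (1/6) · 5/((s/6)² + 25) = (1/6) · 5·36/(s² + 900) = 30/(s² + 900)

Final answer: 30/(s² + 900)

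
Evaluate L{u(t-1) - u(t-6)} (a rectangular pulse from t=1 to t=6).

L{u(t-a)} = e^(-as)/s. L{u(t-1) - u(t-6)} = (e^(-s) - e^(-6s))/s

Final answer: (e^(-s) - e^(-6s))/s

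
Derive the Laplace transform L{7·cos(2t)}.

L{cos(ωt)} = s/(s² + ω²), so L{cos(2t)} = s/(s² + 4). Then L{7·cos(2t)} = 7·s/(s² + 4) = 7s/(s² + 4)

Final answer: 7s/(s² + 4)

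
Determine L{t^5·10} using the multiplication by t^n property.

L{10} = 10/s. d^1/ds^1[1/s] = -1/s². d^2/ds^2[1/s] = 2/s^3. d^3/ds^3[1/s] = -6/s^4. d^4/ds^4[1/s] = 24/s^5. d^5/ds^5[1/s] = -120/s^6. So L{t^5} = (-1)^{5}·-120/s^6 = 120/s^6. Then L{t^5·10} = 10·120/s^6 = 1200/s^6

Final answer: 1200/s^6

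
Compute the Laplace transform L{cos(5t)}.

L{cos(ωt)} = s/(s² + ω²), so L{cos(5t)} = s/(s² + 25)

Final answer: s/(s² + 25)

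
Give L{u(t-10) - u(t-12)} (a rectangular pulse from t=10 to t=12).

L{u(t-a)} = e^(-as)/s. L{u(t-10) - u(t-12)} = (e^(-10s) - e^(-12s))/s

Final answer: (e^(-10s) - e^(-12s))/s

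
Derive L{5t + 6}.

L{5t + 6} = 5·L{t} + 6·L{1} = 5/s² + 6/s

Final answer: 5/s² + 6/s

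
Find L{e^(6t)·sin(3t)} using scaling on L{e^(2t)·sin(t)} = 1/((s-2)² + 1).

Scaling with a=3: L{e^(6t)·sin(3t)} = (1/3) · 1/((s/3-2)² + 1). Simplifying: 3/((s-6)² + 9)

Final answer: 3/((s-6)² + 9)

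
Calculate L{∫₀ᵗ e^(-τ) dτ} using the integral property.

L{∫₀ᵗ f(τ)dτ} = F(s)/s with F(s) = 1/(s+1), so L{∫₀ᵗ e^(-τ) dτ} = 1/(s(s+1))

Final answer: 1/(s(s+1))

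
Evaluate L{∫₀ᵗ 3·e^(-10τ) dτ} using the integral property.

L{∫₀ᵗ f(τ)dτ} = F(s)/s with F(s) = 3/(s+10), so L{∫₀ᵗ 3·e^(-10τ) dτ} = 3/(s(s+10))

Final answer: 3/(s(s+10))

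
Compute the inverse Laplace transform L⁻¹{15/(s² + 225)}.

L⁻¹{15/(s² + 225)} = sin(15t)

Final answer: sin(15t)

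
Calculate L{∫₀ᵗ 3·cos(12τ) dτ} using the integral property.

L{∫₀ᵗ f(τ)dτ} = F(s)/s with F(s) = 3s/(s² + 144), so the result is (3s/(s² + 144))/s = 3/(s² + 144)

Final answer: 3/(s² + 144)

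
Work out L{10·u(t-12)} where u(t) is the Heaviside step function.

L{u(t-a)} = e^(-as)/s. Here a=12, so L{u(t-12)} = e^(-12s)/s, and L{10·u(t-12)} = 10·e^(-12s)/s

Final answer: 10·e^(-12s)/s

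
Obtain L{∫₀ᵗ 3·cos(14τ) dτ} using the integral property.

L{∫₀ᵗ f(τ)dτ} = F(s)/s with F(s) = 3s/(s² + 196), so the result is (3s/(s² + 196))/s = 3/(s² + 196)

Final answer: 3/(s² + 196)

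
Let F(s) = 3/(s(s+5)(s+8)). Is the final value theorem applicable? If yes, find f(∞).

Poles of sF(s) = 3/((s+5)(s+8)) are at s = -5 and s = -8, both in the left half-plane. Theorem applies. f(∞) = lim_{s→0} sF(s) = 3/(5·8) = 3/40

Final answer: 3/40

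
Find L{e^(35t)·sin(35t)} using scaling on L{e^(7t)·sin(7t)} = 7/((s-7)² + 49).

Scaling with a=5: L{e^(35t)·sin(35t)} = (1/5) · 7/((s/5-7)² + 49). Simplifying: 35/((s-35)² + 1225)

Final answer: 35/((s-35)² + 1225)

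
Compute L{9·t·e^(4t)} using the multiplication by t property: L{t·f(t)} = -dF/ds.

Using L{t^n·e^(at)} = n!/(s-a)^(n+1), L{t·e^(4t)} = 1/(s-4)^2, so L{9·t·e^(4t)} = 9·1/(s-4)^2 = 9/(s-4)^2

Final answer: 9/(s-4)^2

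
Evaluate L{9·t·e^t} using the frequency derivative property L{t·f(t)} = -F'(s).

L{e^t} = 1/(s-1). By frequency derivative: L{t·e^t} = -d/ds[1/(s-1)] = -(-1)/(s-1)² = 1/(s-1)². Then L{9·t·e^t} = 9·1/(s-1)² = 9/(s-1)²

Final answer: 9/(s-1)²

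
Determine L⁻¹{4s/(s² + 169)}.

This is the form c·s/(s² + a²) with a = 13, c = 4. L⁻¹ = 4·cos(13t)

Final answer: 4·cos(13t)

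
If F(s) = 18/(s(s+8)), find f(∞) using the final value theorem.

f(∞) = lim_{s→0} s·18/(s(s+8)) = lim_{s→0} 18/(s+8) = 18/8 = 9/4

Final answer: 9/4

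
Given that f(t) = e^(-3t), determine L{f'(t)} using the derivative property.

f(0) = 1, F(s) = 1/(s+3). L{f'(t)} = s·F(s) - f(0) = s/(s+3) - 1 = (s - (s+3))/(s+3) = -3/(s+3)

Final answer: -3/(s+3)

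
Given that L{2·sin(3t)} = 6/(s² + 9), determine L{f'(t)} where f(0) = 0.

L{f'(t)} = s·F(s) - f(0) = s·6/(s² + 9) - 0 = 6s/(s² + 9)

Final answer: 6s/(s² + 9)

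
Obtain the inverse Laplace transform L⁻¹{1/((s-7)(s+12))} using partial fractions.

Decompose: A/(s-7) + B/(s+12). A = 1/19, B = -1/19. f(t) = (e^(7t) - e^(-12t))/19

Final answer: (e^(7t) - e^(-12t))/19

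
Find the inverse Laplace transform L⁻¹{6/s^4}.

L⁻¹{n!/s^(n+1)} = t^n with n=3. So L⁻¹{6/s^4} = t^3

Final answer: t^3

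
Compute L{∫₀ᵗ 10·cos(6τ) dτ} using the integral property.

L{∫₀ᵗ f(τ)dτ} = F(s)/s with F(s) = 10s/(s² + 36), so the result is (10s/(s² + 36))/s = 10/(s² + 36)

Final answer: 10/(s² + 36)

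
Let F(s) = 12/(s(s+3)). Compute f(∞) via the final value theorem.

f(∞) = lim_{s→0} s·12/(s(s+3)) = lim_{s→0} 12/(s+3) = 12/3 = 4

Final answer: 4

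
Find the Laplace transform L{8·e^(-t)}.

L{e^(at)} = 1/(s-a), so L{e^(-t)} = 1/(s+1). Then L{8·e^(-t)} = 8/(s+1)

Final answer: 8/(s+1)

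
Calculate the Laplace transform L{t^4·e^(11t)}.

L{t^n·e^(at)} = n!/(s-a)^(n+1), so L{t^4·e^(11t)} = 24/(s-11)^5

Final answer: 24/(s-11)^5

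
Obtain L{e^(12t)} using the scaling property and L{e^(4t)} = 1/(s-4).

Using L{f(at)} = (1/a)F(s/a) with a=3 and f(t) = e^(4t): L{e^(12t)} = (1/3) · 1/((s/3)-4) = (1/3) · 3/(s-12) = 1/(s-12)

Final answer: 1/(s-12)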